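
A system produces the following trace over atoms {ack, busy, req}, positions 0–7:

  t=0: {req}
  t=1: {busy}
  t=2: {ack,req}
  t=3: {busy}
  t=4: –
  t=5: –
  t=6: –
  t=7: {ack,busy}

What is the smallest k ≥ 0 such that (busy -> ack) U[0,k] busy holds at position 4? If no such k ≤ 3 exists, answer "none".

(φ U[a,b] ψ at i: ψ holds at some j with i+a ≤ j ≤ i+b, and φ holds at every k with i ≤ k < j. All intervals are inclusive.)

3

Need earliest j ≥ 4 with busy, and (busy -> ack) at every k in [4,j-1].
  j=4: rhs fails.
  j=5: rhs fails.
  j=6: rhs fails.
  j=7: rhs holds; lhs holds on [4,6]. k = 3.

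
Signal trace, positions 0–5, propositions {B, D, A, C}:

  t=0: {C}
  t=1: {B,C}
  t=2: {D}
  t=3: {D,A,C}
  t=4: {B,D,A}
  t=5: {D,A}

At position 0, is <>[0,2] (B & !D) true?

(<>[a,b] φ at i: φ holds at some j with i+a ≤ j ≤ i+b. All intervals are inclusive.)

Check (B & !D) at each j in [0,2]:
  j=0: false
  j=1: true
  j=2: false
Found at j=1 → formula holds.

True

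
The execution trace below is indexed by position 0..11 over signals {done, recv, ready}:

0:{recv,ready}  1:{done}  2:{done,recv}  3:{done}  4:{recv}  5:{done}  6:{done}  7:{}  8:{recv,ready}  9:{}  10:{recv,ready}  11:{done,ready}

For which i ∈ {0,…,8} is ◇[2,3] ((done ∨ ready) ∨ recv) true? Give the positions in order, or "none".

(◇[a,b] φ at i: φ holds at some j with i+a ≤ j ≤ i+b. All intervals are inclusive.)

Evaluate at each i in [0,8]:
  i=0: ✓ (witness j=2)
  i=1: ✓ (witness j=3)
  i=2: ✓ (witness j=4)
  i=3: ✓ (witness j=5)
  i=4: ✓ (witness j=6)
  i=5: ✓ (witness j=8)
  i=6: ✓ (witness j=8)
  i=7: ✓ (witness j=10)
  i=8: ✓ (witness j=10)

0, 1, 2, 3, 4, 5, 6, 7, 8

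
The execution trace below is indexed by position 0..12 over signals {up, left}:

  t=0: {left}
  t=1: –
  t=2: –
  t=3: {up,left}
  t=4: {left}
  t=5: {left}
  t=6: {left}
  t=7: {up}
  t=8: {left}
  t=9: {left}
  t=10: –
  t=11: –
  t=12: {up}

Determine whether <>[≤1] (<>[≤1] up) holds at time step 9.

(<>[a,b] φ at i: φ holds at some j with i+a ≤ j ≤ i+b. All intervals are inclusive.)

No

Check <>[≤1] up at each j in [9,10]:
  j=9: fails (none in [9,10])
  j=10: fails (none in [10,11])
No position in the window satisfies it → formula fails.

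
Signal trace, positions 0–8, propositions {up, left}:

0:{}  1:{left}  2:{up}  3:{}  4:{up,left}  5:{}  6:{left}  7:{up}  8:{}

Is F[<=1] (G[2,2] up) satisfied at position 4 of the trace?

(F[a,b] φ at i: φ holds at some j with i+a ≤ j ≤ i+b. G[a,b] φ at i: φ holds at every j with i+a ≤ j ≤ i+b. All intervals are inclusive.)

True

Check G[2,2] up at each j in [4,5]:
  j=4: fails at 6
  j=5: holds on [7,7]
Found at j=5 → formula holds.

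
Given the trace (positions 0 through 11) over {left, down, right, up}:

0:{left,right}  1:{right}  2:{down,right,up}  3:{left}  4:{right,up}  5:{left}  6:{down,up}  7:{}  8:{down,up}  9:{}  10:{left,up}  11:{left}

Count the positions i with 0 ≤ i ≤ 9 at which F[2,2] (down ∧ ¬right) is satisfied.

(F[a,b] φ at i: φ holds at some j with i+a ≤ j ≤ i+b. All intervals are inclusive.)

Evaluate at each i in [0,9]:
  i=0: ✗ (none in [2,2])
  i=1: ✗ (none in [3,3])
  i=2: ✗ (none in [4,4])
  i=3: ✗ (none in [5,5])
  i=4: ✓ (witness j=6)
  i=5: ✗ (none in [7,7])
  i=6: ✓ (witness j=8)
  i=7: ✗ (none in [9,9])
  i=8: ✗ (none in [10,10])
  i=9: ✗ (none in [11,11])
Positions where it holds: {4, 6} → 2.

2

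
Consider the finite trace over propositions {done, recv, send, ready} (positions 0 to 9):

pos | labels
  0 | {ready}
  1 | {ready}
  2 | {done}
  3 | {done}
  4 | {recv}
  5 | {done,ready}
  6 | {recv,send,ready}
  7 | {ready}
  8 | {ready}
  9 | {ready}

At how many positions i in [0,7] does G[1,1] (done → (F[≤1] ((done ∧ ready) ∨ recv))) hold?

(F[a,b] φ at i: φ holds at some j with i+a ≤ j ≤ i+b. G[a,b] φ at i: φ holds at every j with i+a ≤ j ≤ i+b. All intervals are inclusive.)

Evaluate at each i in [0,7]:
  i=0: ✓ (all of [1,1])
  i=1: ✗ (fails at j=2)
  i=2: ✓ (all of [3,3])
  i=3: ✓ (all of [4,4])
  i=4: ✓ (all of [5,5])
  i=5: ✓ (all of [6,6])
  i=6: ✓ (all of [7,7])
  i=7: ✓ (all of [8,8])
Positions where it holds: {0, 2, 3, 4, 5, 6, 7} → 7.

7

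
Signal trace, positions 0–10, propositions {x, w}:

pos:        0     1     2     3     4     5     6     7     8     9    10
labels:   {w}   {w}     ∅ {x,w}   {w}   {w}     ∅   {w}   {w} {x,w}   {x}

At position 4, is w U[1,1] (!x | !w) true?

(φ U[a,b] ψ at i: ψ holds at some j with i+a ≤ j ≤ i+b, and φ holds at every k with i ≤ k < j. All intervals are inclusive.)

Need some j in [5,5] with (!x | !w), and w at every k in [4,j-1].
  j=5: (!x | !w) holds; w holds at every k in [4,4] → satisfied.

Yes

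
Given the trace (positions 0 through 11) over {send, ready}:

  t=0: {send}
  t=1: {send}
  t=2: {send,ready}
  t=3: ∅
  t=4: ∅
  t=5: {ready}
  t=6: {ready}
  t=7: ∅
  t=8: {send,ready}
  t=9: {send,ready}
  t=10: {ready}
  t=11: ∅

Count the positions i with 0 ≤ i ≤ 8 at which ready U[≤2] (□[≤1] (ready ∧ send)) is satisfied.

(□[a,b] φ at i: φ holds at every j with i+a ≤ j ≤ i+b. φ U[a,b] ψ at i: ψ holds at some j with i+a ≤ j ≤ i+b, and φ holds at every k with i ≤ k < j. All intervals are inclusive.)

Evaluate at each i in [0,8]:
  i=0: ✗ (no rhs in [0,2])
  i=1: ✗ (no rhs in [1,3])
  i=2: ✗ (no rhs in [2,4])
  i=3: ✗ (no rhs in [3,5])
  i=4: ✗ (no rhs in [4,6])
  i=5: ✗ (no rhs in [5,7])
  i=6: ✗ (lhs fails at k=7 before rhs at j=8)
  i=7: ✗ (lhs fails at k=7 before rhs at j=8)
  i=8: ✓ (rhs at j=8)
Positions where it holds: {8} → 1.

1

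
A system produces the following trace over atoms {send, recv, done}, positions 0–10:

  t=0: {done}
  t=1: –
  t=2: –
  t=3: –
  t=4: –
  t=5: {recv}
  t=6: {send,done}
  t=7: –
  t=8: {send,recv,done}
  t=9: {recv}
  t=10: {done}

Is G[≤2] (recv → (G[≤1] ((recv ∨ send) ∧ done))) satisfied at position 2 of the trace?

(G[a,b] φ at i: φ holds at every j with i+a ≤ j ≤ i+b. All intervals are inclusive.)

Check (recv → (G[≤1] ((recv ∨ send) ∧ done))) at every j in [2,4]:
  j=2: antecedent false → ✓
  j=3: antecedent false → ✓
  j=4: antecedent false → ✓
All positions satisfy it → formula holds.

True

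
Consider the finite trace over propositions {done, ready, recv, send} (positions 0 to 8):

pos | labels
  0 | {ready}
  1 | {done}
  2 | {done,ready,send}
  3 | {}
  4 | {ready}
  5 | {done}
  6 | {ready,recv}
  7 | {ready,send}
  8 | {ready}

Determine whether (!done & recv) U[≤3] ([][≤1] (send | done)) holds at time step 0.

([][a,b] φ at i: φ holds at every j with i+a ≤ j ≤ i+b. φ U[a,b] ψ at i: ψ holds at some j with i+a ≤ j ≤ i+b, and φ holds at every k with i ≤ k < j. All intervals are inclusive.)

Does not hold

Need some j in [0,3] with [][≤1] (send | done), and (!done & recv) at every k in [0,j-1].
  j=0: [][≤1] (send | done) — fails at 0.
  j=1: [][≤1] (send | done) holds, but (!done & recv) fails at k=0 → not this j.
  j=2: [][≤1] (send | done) — fails at 3.
  j=3: [][≤1] (send | done) — fails at 3.
No j in the window works → until fails.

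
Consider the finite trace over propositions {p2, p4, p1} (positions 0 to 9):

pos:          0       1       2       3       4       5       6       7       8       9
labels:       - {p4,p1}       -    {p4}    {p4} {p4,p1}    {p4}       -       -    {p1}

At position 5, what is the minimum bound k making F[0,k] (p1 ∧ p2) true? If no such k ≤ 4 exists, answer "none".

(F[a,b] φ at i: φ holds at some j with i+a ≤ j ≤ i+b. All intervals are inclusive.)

Scan j = 5,6,… for (p1 ∧ p2):
  j=5: fails
  j=6: fails
  j=7: fails
  j=8: fails
  j=9: fails
No j in [5,9] satisfies it → none.

none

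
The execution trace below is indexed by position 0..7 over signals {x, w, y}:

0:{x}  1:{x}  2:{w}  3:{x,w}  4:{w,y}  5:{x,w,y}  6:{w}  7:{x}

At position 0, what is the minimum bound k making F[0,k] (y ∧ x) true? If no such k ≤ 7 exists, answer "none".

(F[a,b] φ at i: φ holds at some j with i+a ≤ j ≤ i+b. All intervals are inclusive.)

5

Scan j = 0,1,… for (y ∧ x):
  j=0: fails
  j=1: fails
  j=2: fails
  j=3: fails
  j=4: fails
  j=5: holds
First hit at j=5, so smallest k = 5-0 = 5.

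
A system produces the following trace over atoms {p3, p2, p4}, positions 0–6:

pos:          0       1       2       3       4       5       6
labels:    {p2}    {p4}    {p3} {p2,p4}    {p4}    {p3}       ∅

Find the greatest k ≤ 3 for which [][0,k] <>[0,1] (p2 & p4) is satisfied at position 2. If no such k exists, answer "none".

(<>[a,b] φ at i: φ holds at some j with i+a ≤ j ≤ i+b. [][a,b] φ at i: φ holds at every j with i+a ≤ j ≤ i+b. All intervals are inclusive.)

<>[0,1] (p2 & p4) must hold from j=2 onward; find where it first fails.
  j=2: holds
  j=3: holds
  j=4: fails
Holds on [2,3], so largest k = 1.

1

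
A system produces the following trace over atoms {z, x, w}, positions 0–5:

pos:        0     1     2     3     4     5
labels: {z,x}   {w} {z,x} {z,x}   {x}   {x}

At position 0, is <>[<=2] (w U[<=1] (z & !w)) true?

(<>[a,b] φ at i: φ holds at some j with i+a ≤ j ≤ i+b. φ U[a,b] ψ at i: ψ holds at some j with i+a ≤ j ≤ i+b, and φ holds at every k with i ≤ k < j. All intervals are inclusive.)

Check (w U[<=1] (z & !w)) at each j in [0,2]:
  j=0: holds
  j=1: holds
  j=2: holds
Found at j=0 → formula holds.

Holds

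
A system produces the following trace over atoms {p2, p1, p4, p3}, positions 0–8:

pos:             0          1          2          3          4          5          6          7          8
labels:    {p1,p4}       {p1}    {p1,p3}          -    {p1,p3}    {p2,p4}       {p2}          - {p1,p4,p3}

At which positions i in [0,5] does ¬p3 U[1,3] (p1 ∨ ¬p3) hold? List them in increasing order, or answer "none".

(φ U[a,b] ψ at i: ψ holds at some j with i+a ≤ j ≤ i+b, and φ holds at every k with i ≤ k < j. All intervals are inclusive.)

Evaluate at each i in [0,5]:
  i=0: ✓ (rhs at j=1; lhs holds on [0,0])
  i=1: ✓ (rhs at j=2; lhs holds on [1,1])
  i=2: ✗ (lhs fails at k=2 before rhs at j=3)
  i=3: ✓ (rhs at j=4; lhs holds on [3,3])
  i=4: ✗ (lhs fails at k=4 before rhs at j=5)
  i=5: ✓ (rhs at j=6; lhs holds on [5,5])

0, 1, 3, 5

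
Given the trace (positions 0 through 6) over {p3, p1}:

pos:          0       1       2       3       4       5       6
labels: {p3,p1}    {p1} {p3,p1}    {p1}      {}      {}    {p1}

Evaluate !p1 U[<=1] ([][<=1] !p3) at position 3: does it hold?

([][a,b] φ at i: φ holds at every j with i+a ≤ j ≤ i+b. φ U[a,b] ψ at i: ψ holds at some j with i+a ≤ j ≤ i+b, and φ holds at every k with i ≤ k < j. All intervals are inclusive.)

Need some j in [3,4] with [][<=1] !p3, and !p1 at every k in [3,j-1].
  j=3: [][<=1] !p3 holds; no prefix to check → satisfied.

Holds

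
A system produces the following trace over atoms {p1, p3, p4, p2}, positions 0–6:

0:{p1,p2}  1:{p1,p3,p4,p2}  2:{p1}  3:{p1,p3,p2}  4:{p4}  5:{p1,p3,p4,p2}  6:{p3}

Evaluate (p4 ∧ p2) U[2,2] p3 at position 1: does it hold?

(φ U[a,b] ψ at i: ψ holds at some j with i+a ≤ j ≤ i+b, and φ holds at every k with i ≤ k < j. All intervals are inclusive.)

Does not hold

Need some j in [3,3] with p3, and (p4 ∧ p2) at every k in [1,j-1].
  j=3: p3 holds, but (p4 ∧ p2) fails at k=2 → not this j.
No j in the window works → until fails.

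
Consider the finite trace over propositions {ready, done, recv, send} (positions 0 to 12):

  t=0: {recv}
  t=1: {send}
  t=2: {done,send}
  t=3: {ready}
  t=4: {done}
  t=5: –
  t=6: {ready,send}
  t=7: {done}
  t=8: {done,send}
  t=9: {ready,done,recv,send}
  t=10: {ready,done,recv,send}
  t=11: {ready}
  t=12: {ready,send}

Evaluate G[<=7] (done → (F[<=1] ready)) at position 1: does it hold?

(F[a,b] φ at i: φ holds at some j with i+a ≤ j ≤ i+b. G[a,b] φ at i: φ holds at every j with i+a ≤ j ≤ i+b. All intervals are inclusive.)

Does not hold

Check (done → (F[<=1] ready)) at every j in [1,8]:
  j=1: antecedent false → ✓
  j=2: antecedent true; consequent holds (witness at 3) → ✓
  j=3: antecedent false → ✓
  j=4: antecedent true; consequent fails (none in [4,5]) → ✗
  j=5: antecedent false → ✓
  j=6: antecedent false → ✓
  j=7: antecedent true; consequent fails (none in [7,8]) → ✗
  j=8: antecedent true; consequent holds (witness at 9) → ✓
Fails at j=4 → formula fails.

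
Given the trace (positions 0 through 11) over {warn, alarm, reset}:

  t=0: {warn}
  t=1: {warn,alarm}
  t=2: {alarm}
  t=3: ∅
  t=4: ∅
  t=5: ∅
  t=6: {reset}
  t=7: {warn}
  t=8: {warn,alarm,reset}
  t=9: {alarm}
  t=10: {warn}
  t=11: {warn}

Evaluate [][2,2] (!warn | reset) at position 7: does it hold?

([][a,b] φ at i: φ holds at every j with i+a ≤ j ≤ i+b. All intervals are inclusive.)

True

Check (!warn | reset) at every j in [9,9]:
  j=9: true
All positions satisfy it → formula holds.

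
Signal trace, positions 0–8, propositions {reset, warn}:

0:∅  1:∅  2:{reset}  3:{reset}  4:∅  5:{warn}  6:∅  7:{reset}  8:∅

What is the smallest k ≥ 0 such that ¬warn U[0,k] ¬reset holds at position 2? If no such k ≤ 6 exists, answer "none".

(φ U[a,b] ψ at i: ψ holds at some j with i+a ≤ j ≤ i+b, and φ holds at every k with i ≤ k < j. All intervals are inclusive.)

Need earliest j ≥ 2 with ¬reset, and ¬warn at every k in [2,j-1].
  j=2: rhs fails.
  j=3: rhs fails.
  j=4: rhs holds; lhs holds on [2,3]. k = 2.

2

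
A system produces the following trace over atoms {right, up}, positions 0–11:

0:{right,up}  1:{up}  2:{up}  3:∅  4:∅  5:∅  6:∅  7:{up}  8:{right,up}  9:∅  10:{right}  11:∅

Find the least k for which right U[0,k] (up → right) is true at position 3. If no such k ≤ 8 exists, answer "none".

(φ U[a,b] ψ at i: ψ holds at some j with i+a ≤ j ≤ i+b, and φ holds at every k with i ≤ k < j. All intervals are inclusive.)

0

Need earliest j ≥ 3 with (up → right), and right at every k in [3,j-1].
  j=3: rhs holds (empty prefix). k = 0.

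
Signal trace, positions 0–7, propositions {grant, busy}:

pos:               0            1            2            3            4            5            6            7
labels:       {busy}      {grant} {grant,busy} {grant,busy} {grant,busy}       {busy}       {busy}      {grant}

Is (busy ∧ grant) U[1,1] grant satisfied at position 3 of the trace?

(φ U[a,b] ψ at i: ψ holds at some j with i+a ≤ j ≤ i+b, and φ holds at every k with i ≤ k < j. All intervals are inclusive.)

Need some j in [4,4] with grant, and (busy ∧ grant) at every k in [3,j-1].
  j=4: grant holds; (busy ∧ grant) holds at every k in [3,3] → satisfied.

Yes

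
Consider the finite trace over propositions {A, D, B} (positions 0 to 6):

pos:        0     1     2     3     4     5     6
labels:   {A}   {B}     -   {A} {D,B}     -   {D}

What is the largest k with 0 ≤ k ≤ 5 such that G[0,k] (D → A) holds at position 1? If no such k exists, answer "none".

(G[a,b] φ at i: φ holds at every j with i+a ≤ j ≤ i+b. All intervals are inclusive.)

2

(D → A) must hold from j=1 onward; find where it first fails.
  j=1: holds
  j=2: holds
  j=3: holds
  j=4: fails
Holds on [1,3], so largest k = 2.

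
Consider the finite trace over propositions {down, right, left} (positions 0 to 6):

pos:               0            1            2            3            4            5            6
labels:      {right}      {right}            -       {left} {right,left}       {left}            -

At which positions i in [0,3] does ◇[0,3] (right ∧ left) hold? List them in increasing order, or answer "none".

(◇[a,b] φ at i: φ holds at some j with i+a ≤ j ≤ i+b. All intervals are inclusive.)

Evaluate at each i in [0,3]:
  i=0: ✗ (none in [0,3])
  i=1: ✓ (witness j=4)
  i=2: ✓ (witness j=4)
  i=3: ✓ (witness j=4)

1, 2, 3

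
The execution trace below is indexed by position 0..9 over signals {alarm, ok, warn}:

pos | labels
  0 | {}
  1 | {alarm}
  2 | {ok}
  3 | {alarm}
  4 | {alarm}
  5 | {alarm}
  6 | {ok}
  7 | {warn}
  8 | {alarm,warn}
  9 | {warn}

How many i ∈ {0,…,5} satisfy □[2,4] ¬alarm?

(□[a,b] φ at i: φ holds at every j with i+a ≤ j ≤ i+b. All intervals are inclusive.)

Evaluate at each i in [0,5]:
  i=0: ✗ (fails at j=3)
  i=1: ✗ (fails at j=3)
  i=2: ✗ (fails at j=4)
  i=3: ✗ (fails at j=5)
  i=4: ✗ (fails at j=8)
  i=5: ✗ (fails at j=8)
Positions where it holds: {} → 0.

0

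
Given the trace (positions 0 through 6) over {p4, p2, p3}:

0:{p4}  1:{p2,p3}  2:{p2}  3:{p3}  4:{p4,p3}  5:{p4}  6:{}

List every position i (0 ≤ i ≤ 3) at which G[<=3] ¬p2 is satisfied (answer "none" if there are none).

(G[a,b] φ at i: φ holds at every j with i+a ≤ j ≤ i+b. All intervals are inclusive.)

Evaluate at each i in [0,3]:
  i=0: ✗ (fails at j=1)
  i=1: ✗ (fails at j=1)
  i=2: ✗ (fails at j=2)
  i=3: ✓ (all of [3,6])

3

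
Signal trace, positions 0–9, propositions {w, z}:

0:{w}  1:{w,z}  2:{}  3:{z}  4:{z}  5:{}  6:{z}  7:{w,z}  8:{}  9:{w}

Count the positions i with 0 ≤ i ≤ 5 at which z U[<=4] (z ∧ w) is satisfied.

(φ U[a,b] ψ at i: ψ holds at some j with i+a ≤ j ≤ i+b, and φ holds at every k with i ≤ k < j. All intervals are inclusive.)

1

Evaluate at each i in [0,5]:
  i=0: ✗ (lhs fails at k=0 before rhs at j=1)
  i=1: ✓ (rhs at j=1)
  i=2: ✗ (no rhs in [2,6])
  i=3: ✗ (lhs fails at k=5 before rhs at j=7)
  i=4: ✗ (lhs fails at k=5 before rhs at j=7)
  i=5: ✗ (lhs fails at k=5 before rhs at j=7)
Positions where it holds: {1} → 1.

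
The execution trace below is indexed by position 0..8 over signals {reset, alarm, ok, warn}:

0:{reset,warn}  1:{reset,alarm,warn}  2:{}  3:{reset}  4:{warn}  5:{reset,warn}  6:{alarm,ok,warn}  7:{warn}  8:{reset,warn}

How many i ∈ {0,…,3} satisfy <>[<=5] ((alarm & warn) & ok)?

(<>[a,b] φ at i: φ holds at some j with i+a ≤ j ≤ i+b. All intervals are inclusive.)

Evaluate at each i in [0,3]:
  i=0: ✗ (none in [0,5])
  i=1: ✓ (witness j=6)
  i=2: ✓ (witness j=6)
  i=3: ✓ (witness j=6)
Positions where it holds: {1, 2, 3} → 3.

3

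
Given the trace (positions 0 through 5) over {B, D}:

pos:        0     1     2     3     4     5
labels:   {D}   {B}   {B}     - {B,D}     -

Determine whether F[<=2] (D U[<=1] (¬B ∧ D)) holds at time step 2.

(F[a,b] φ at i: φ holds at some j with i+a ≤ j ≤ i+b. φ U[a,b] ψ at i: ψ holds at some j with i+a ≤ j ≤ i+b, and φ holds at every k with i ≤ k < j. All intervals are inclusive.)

Does not hold

Check (D U[<=1] (¬B ∧ D)) at each j in [2,4]:
  j=2: fails
  j=3: fails
  j=4: fails
No position in the window satisfies it → formula fails.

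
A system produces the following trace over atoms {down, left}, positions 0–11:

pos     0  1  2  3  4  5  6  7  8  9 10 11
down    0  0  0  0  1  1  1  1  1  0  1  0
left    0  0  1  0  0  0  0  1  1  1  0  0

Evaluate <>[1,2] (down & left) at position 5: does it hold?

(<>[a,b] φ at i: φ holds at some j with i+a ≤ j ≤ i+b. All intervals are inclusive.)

True

Check (down & left) at each j in [6,7]:
  j=6: false
  j=7: true
Found at j=7 → formula holds.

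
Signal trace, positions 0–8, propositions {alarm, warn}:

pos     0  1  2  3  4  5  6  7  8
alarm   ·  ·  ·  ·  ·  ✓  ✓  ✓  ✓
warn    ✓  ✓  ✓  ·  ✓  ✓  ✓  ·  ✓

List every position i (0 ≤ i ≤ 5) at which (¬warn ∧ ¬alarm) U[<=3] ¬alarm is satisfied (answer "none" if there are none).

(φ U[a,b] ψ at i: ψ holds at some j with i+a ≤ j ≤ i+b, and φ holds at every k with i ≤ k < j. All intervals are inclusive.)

0, 1, 2, 3, 4

Evaluate at each i in [0,5]:
  i=0: ✓ (rhs at j=0)
  i=1: ✓ (rhs at j=1)
  i=2: ✓ (rhs at j=2)
  i=3: ✓ (rhs at j=3)
  i=4: ✓ (rhs at j=4)
  i=5: ✗ (no rhs in [5,8])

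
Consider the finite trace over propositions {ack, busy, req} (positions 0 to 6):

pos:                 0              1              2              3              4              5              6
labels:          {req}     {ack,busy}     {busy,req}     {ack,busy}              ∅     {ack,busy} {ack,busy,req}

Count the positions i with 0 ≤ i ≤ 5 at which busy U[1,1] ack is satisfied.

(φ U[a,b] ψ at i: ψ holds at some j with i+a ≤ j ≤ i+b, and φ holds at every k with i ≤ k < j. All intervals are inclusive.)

2

Evaluate at each i in [0,5]:
  i=0: ✗ (lhs fails at k=0 before rhs at j=1)
  i=1: ✗ (no rhs in [2,2])
  i=2: ✓ (rhs at j=3; lhs holds on [2,2])
  i=3: ✗ (no rhs in [4,4])
  i=4: ✗ (lhs fails at k=4 before rhs at j=5)
  i=5: ✓ (rhs at j=6; lhs holds on [5,5])
Positions where it holds: {2, 5} → 2.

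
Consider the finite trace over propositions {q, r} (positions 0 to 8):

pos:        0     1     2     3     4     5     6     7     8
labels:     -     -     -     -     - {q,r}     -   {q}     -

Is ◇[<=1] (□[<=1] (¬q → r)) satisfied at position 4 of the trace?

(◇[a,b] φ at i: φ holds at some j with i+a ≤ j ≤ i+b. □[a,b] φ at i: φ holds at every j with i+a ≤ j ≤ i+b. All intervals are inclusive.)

False

Check □[<=1] (¬q → r) at each j in [4,5]:
  j=4: fails at 4
  j=5: fails at 6
No position in the window satisfies it → formula fails.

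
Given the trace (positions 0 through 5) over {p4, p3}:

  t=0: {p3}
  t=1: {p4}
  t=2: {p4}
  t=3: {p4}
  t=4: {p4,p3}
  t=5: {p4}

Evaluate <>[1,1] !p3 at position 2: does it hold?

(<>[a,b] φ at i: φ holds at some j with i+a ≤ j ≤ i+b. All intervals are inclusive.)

Holds

Check !p3 at each j in [3,3]:
  j=3: true
Found at j=3 → formula holds.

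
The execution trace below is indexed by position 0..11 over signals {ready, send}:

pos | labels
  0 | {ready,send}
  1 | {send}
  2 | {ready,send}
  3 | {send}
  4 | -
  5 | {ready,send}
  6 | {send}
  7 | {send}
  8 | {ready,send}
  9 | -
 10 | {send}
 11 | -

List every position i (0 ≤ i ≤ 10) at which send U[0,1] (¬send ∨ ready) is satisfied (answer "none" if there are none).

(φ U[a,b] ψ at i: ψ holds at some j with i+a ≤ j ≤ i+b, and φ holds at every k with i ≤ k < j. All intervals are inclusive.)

0, 1, 2, 3, 4, 5, 7, 8, 9, 10

Evaluate at each i in [0,10]:
  i=0: ✓ (rhs at j=0)
  i=1: ✓ (rhs at j=2; lhs holds on [1,1])
  i=2: ✓ (rhs at j=2)
  i=3: ✓ (rhs at j=4; lhs holds on [3,3])
  i=4: ✓ (rhs at j=4)
  i=5: ✓ (rhs at j=5)
  i=6: ✗ (no rhs in [6,7])
  i=7: ✓ (rhs at j=8; lhs holds on [7,7])
  i=8: ✓ (rhs at j=8)
  i=9: ✓ (rhs at j=9)
  i=10: ✓ (rhs at j=11; lhs holds on [10,10])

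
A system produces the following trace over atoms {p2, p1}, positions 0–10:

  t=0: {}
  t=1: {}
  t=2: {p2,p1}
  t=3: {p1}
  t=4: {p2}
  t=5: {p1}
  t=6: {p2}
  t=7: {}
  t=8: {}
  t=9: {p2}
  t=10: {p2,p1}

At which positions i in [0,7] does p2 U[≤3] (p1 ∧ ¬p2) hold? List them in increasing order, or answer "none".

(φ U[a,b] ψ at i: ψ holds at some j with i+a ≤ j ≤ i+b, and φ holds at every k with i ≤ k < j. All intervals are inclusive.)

2, 3, 4, 5

Evaluate at each i in [0,7]:
  i=0: ✗ (lhs fails at k=0 before rhs at j=3)
  i=1: ✗ (lhs fails at k=1 before rhs at j=3)
  i=2: ✓ (rhs at j=3; lhs holds on [2,2])
  i=3: ✓ (rhs at j=3)
  i=4: ✓ (rhs at j=5; lhs holds on [4,4])
  i=5: ✓ (rhs at j=5)
  i=6: ✗ (no rhs in [6,9])
  i=7: ✗ (no rhs in [7,10])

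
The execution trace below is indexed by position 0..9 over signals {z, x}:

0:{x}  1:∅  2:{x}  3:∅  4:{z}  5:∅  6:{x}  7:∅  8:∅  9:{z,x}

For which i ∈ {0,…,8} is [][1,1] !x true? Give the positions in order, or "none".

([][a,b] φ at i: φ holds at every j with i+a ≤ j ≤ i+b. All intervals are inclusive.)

Evaluate at each i in [0,8]:
  i=0: ✓ (all of [1,1])
  i=1: ✗ (fails at j=2)
  i=2: ✓ (all of [3,3])
  i=3: ✓ (all of [4,4])
  i=4: ✓ (all of [5,5])
  i=5: ✗ (fails at j=6)
  i=6: ✓ (all of [7,7])
  i=7: ✓ (all of [8,8])
  i=8: ✗ (fails at j=9)

0, 2, 3, 4, 6, 7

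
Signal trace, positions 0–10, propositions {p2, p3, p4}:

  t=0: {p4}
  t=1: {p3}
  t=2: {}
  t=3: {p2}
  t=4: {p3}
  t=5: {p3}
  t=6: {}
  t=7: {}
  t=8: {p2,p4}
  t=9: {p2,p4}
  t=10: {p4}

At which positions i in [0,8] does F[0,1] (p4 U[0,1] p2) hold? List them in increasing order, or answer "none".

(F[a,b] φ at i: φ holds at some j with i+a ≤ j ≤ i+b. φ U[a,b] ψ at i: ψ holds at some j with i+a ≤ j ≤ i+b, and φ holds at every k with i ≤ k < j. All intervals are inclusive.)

Evaluate at each i in [0,8]:
  i=0: ✗ (none in [0,1])
  i=1: ✗ (none in [1,2])
  i=2: ✓ (witness j=3)
  i=3: ✓ (witness j=3)
  i=4: ✗ (none in [4,5])
  i=5: ✗ (none in [5,6])
  i=6: ✗ (none in [6,7])
  i=7: ✓ (witness j=8)
  i=8: ✓ (witness j=8)

2, 3, 7, 8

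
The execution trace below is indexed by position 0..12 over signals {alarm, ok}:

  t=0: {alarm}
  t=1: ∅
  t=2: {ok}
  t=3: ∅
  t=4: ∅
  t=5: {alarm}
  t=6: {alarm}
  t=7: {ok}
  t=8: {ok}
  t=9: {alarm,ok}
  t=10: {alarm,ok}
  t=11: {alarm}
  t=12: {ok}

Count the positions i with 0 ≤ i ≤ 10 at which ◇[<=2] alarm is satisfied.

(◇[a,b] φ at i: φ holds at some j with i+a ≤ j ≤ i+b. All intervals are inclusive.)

Evaluate at each i in [0,10]:
  i=0: ✓ (witness j=0)
  i=1: ✗ (none in [1,3])
  i=2: ✗ (none in [2,4])
  i=3: ✓ (witness j=5)
  i=4: ✓ (witness j=5)
  i=5: ✓ (witness j=5)
  i=6: ✓ (witness j=6)
  i=7: ✓ (witness j=9)
  i=8: ✓ (witness j=9)
  i=9: ✓ (witness j=9)
  i=10: ✓ (witness j=10)
Positions where it holds: {0, 3, 4, 5, 6, 7, 8, 9, 10} → 9.

9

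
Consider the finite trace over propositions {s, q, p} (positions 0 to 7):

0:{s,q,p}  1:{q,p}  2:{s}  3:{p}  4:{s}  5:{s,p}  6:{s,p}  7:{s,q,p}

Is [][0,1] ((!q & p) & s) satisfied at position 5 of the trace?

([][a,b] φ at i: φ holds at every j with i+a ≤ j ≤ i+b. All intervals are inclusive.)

True

Check ((!q & p) & s) at every j in [5,6]:
  j=5: true
  j=6: true
All positions satisfy it → formula holds.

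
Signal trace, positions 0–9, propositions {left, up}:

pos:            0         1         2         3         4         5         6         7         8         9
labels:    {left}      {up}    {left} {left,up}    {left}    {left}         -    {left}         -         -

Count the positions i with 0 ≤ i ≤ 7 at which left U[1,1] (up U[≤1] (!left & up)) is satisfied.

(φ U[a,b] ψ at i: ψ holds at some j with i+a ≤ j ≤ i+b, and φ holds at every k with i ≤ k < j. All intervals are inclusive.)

Evaluate at each i in [0,7]:
  i=0: ✓ (rhs at j=1; lhs holds on [0,0])
  i=1: ✗ (no rhs in [2,2])
  i=2: ✗ (no rhs in [3,3])
  i=3: ✗ (no rhs in [4,4])
  i=4: ✗ (no rhs in [5,5])
  i=5: ✗ (no rhs in [6,6])
  i=6: ✗ (no rhs in [7,7])
  i=7: ✗ (no rhs in [8,8])
Positions where it holds: {0} → 1.

1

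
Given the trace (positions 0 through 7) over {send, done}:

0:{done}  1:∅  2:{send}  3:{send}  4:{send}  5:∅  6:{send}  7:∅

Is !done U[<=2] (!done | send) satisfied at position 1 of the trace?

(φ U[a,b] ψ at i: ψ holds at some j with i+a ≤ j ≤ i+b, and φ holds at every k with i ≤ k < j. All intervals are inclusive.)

Yes

Need some j in [1,3] with (!done | send), and !done at every k in [1,j-1].
  j=1: (!done | send) holds; no prefix to check → satisfied.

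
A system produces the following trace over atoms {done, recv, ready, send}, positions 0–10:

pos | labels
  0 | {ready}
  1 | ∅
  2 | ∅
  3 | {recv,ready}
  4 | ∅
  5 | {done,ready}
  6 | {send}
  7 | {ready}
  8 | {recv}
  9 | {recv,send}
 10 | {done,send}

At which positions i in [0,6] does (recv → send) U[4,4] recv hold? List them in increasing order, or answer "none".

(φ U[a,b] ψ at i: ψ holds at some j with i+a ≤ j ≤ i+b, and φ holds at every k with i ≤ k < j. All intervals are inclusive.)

Evaluate at each i in [0,6]:
  i=0: ✗ (no rhs in [4,4])
  i=1: ✗ (no rhs in [5,5])
  i=2: ✗ (no rhs in [6,6])
  i=3: ✗ (no rhs in [7,7])
  i=4: ✓ (rhs at j=8; lhs holds on [4,7])
  i=5: ✗ (lhs fails at k=8 before rhs at j=9)
  i=6: ✗ (no rhs in [10,10])

4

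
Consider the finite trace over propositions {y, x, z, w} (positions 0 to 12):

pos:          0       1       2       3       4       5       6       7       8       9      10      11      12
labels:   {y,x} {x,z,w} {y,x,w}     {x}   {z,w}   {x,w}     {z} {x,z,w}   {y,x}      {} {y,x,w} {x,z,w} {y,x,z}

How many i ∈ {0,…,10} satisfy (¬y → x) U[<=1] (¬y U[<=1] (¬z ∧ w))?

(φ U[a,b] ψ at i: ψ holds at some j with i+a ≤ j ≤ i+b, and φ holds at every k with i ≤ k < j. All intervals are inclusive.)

Evaluate at each i in [0,10]:
  i=0: ✓ (rhs at j=1; lhs holds on [0,0])
  i=1: ✓ (rhs at j=1)
  i=2: ✓ (rhs at j=2)
  i=3: ✓ (rhs at j=4; lhs holds on [3,3])
  i=4: ✓ (rhs at j=4)
  i=5: ✓ (rhs at j=5)
  i=6: ✗ (no rhs in [6,7])
  i=7: ✗ (no rhs in [7,8])
  i=8: ✓ (rhs at j=9; lhs holds on [8,8])
  i=9: ✓ (rhs at j=9)
  i=10: ✓ (rhs at j=10)
Positions where it holds: {0, 1, 2, 3, 4, 5, 8, 9, 10} → 9.

9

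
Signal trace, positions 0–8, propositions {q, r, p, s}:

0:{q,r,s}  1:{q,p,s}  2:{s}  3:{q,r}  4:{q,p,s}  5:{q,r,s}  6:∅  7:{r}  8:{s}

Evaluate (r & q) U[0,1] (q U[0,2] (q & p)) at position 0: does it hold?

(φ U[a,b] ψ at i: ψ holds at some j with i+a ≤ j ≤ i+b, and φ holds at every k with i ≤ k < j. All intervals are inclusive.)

True

Need some j in [0,1] with (q U[0,2] (q & p)), and (r & q) at every k in [0,j-1].
  j=0: (q U[0,2] (q & p)) holds; no prefix to check → satisfied.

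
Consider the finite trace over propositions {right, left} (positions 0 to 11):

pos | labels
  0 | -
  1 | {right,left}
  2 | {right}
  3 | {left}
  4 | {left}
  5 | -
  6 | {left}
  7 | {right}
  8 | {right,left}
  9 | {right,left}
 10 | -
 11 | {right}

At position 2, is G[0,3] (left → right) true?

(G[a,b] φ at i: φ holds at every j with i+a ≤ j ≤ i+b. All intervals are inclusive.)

Check (left → right) at every j in [2,5]:
  j=2: antecedent false → ✓
  j=3: antecedent true; consequent false → ✗
  j=4: antecedent true; consequent false → ✗
  j=5: antecedent false → ✓
Fails at j=3 → formula fails.

Does not hold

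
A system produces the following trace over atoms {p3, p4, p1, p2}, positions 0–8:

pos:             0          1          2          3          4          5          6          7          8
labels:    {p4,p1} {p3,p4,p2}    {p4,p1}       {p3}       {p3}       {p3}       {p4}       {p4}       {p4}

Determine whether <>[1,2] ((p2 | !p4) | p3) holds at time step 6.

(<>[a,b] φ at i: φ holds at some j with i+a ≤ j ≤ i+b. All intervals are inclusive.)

Does not hold

Check ((p2 | !p4) | p3) at each j in [7,8]:
  j=7: false
  j=8: false
No position in the window satisfies it → formula fails.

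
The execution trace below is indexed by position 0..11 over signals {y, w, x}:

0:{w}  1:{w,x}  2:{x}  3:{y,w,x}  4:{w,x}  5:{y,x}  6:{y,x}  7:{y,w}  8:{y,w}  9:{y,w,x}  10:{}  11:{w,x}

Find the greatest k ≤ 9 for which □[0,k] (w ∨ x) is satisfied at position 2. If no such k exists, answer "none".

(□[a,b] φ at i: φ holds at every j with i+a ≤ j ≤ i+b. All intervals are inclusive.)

7

(w ∨ x) must hold from j=2 onward; find where it first fails.
  j=2: holds
  j=3: holds
  j=4: holds
  j=5: holds
  j=6: holds
  j=7: holds
  j=8: holds
  j=9: holds
  j=10: fails
Holds on [2,9], so largest k = 7.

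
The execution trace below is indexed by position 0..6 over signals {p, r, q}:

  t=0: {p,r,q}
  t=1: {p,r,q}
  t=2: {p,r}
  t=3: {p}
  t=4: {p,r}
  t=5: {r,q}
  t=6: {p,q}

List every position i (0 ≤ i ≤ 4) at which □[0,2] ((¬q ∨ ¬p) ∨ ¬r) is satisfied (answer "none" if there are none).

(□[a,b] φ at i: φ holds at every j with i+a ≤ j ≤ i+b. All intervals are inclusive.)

Evaluate at each i in [0,4]:
  i=0: ✗ (fails at j=0)
  i=1: ✗ (fails at j=1)
  i=2: ✓ (all of [2,4])
  i=3: ✓ (all of [3,5])
  i=4: ✓ (all of [4,6])

2, 3, 4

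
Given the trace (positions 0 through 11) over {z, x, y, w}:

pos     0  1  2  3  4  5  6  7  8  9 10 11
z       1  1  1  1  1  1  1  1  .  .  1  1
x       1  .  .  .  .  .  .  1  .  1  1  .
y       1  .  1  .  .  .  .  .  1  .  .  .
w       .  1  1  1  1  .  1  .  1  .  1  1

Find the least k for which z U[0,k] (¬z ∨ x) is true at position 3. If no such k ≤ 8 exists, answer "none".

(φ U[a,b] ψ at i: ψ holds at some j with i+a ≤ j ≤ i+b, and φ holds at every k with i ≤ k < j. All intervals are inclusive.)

Need earliest j ≥ 3 with (¬z ∨ x), and z at every k in [3,j-1].
  j=3: rhs fails.
  j=4: rhs fails.
  j=5: rhs fails.
  j=6: rhs fails.
  j=7: rhs holds; lhs holds on [3,6]. k = 4.

4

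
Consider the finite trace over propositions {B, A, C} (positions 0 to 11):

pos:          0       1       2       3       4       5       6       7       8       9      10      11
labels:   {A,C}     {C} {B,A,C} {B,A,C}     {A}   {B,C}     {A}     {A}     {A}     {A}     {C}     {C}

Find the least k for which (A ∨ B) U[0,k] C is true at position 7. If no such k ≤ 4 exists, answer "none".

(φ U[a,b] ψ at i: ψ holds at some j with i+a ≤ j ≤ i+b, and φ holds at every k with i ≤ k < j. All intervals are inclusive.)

Need earliest j ≥ 7 with C, and (A ∨ B) at every k in [7,j-1].
  j=7: rhs fails.
  j=8: rhs fails.
  j=9: rhs fails.
  j=10: rhs holds; lhs holds on [7,9]. k = 3.

3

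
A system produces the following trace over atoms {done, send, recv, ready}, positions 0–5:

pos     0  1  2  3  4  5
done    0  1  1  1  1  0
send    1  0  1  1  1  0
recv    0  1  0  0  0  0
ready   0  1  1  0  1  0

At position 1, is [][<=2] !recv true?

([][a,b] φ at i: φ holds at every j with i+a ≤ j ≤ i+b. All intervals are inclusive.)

Check !recv at every j in [1,3]:
  j=1: false
  j=2: true
  j=3: true
Fails at j=1 → formula fails.

No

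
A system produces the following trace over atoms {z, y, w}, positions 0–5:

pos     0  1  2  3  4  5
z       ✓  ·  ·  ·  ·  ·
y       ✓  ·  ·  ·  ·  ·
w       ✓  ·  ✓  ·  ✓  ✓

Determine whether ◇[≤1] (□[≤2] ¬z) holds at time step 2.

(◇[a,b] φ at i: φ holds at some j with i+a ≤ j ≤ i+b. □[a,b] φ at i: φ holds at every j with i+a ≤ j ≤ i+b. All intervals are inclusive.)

Check □[≤2] ¬z at each j in [2,3]:
  j=2: holds on [2,4]
  j=3: holds on [3,5]
Found at j=2 → formula holds.

True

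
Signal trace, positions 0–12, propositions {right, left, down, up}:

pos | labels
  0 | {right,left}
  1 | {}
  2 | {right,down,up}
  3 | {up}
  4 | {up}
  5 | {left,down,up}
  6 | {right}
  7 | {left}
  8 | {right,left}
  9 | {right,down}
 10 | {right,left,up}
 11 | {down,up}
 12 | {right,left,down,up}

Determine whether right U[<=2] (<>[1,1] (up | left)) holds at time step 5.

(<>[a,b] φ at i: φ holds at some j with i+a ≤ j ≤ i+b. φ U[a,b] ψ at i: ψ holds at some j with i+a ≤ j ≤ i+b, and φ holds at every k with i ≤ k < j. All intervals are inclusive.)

Need some j in [5,7] with <>[1,1] (up | left), and right at every k in [5,j-1].
  j=5: <>[1,1] (up | left) — fails (none in [6,6]).
  j=6: <>[1,1] (up | left) holds, but right fails at k=5 → not this j.
  j=7: <>[1,1] (up | left) holds, but right fails at k=5 → not this j.
No j in the window works → until fails.

False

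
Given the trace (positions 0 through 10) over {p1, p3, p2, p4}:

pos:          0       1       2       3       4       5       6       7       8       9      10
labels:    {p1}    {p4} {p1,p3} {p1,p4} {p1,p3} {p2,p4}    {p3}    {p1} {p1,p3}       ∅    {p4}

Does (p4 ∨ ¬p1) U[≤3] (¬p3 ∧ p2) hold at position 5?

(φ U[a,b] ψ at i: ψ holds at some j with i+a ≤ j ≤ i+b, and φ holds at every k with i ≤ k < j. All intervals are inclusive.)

Need some j in [5,8] with (¬p3 ∧ p2), and (p4 ∨ ¬p1) at every k in [5,j-1].
  j=5: (¬p3 ∧ p2) holds; no prefix to check → satisfied.

Yes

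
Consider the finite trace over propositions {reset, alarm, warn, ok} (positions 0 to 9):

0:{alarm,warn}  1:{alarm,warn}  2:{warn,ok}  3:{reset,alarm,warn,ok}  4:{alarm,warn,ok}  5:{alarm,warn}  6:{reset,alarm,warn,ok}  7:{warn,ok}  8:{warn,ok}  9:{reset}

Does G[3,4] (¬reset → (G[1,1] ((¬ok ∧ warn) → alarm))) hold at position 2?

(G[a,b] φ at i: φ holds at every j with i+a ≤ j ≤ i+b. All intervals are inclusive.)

Check (¬reset → (G[1,1] ((¬ok ∧ warn) → alarm))) at every j in [5,6]:
  j=5: antecedent true; consequent holds on [6,6] → ✓
  j=6: antecedent false → ✓
All positions satisfy it → formula holds.

True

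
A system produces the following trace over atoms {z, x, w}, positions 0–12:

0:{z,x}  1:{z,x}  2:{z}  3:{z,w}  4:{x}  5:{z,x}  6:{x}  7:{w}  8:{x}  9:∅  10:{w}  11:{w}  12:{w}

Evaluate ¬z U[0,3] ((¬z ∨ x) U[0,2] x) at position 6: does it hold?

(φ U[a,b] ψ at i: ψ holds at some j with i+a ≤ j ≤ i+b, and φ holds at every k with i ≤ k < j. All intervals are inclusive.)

Need some j in [6,9] with ((¬z ∨ x) U[0,2] x), and ¬z at every k in [6,j-1].
  j=6: ((¬z ∨ x) U[0,2] x) holds; no prefix to check → satisfied.

True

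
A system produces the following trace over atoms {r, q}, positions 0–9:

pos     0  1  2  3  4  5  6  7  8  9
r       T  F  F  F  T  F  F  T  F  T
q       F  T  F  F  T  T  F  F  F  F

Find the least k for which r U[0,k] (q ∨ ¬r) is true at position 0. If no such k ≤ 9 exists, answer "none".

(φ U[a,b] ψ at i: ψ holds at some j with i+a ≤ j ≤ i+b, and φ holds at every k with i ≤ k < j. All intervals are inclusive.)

1

Need earliest j ≥ 0 with (q ∨ ¬r), and r at every k in [0,j-1].
  j=0: rhs fails.
  j=1: rhs holds; lhs holds on [0,0]. k = 1.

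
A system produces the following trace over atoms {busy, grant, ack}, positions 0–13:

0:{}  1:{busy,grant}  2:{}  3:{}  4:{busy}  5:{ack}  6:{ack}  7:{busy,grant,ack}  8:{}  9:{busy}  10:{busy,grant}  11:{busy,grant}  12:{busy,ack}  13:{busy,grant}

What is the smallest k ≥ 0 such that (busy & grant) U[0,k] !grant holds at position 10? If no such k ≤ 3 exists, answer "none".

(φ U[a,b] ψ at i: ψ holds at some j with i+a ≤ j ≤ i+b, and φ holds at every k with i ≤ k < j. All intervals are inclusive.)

Need earliest j ≥ 10 with !grant, and (busy & grant) at every k in [10,j-1].
  j=10: rhs fails.
  j=11: rhs fails.
  j=12: rhs holds; lhs holds on [10,11]. k = 2.

2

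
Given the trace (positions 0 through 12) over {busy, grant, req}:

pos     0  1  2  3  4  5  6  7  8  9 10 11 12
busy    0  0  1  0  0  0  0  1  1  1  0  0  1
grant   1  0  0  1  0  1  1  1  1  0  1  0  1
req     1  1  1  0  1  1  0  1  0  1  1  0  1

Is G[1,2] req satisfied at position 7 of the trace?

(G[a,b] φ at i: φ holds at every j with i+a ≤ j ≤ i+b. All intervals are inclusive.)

Check req at every j in [8,9]:
  j=8: false
  j=9: true
Fails at j=8 → formula fails.

No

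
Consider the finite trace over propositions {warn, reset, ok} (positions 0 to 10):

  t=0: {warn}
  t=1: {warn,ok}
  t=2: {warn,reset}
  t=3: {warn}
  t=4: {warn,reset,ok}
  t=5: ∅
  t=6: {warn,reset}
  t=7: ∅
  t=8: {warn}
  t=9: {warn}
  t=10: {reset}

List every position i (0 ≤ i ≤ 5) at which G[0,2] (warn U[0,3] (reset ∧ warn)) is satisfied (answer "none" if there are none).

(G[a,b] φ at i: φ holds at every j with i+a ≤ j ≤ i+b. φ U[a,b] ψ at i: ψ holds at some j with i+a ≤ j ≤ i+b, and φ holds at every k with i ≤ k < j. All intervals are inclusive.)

0, 1, 2

Evaluate at each i in [0,5]:
  i=0: ✓ (all of [0,2])
  i=1: ✓ (all of [1,3])
  i=2: ✓ (all of [2,4])
  i=3: ✗ (fails at j=5)
  i=4: ✗ (fails at j=5)
  i=5: ✗ (fails at j=5)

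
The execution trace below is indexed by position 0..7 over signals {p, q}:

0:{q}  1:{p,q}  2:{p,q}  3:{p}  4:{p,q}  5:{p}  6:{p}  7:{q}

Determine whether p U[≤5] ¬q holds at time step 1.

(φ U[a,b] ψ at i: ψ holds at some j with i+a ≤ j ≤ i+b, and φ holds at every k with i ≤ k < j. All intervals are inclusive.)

Need some j in [1,6] with ¬q, and p at every k in [1,j-1].
  j=1: ¬q false.
  j=2: ¬q false.
  j=3: ¬q holds; p holds at every k in [1,2] → satisfied.

True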